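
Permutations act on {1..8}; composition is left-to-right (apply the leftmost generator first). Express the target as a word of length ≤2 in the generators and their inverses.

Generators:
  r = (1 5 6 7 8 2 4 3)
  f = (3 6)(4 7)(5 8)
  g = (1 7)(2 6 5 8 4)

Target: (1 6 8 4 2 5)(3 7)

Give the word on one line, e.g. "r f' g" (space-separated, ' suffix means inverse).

r' f

  after r': (1 3 4 2 8 7 6 5)
  after f: (1 6 8 4 2 5)(3 7)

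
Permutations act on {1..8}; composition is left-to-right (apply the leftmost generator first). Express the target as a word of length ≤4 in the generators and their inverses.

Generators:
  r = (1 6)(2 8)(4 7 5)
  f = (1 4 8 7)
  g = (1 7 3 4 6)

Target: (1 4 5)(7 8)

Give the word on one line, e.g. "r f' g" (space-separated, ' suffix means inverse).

  after r: (1 6)(2 8)(4 7 5)
  after r: (4 5 7)
  after f: (1 4 5)(7 8)

r r f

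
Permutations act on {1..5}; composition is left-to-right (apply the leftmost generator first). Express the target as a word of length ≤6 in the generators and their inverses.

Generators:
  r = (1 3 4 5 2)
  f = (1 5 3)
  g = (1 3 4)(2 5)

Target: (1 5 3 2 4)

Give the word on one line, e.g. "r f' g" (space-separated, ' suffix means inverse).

f g f' g'

  after f: (1 5 3)
  after g: (1 2 5 4)
  after f': (1 2)(3 5 4)
  after g': (1 5 3 2 4)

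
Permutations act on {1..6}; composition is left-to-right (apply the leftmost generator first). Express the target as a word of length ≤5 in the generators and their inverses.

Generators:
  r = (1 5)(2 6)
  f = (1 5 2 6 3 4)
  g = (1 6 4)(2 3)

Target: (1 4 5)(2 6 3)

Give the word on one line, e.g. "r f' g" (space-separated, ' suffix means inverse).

f g' f r g

  after f: (1 5 2 6 3 4)
  after g': (1 5 3 6 2)
  after f: (1 2 5 4)
  after r: (1 6 2)(4 5)
  after g: (1 4 5)(2 6 3)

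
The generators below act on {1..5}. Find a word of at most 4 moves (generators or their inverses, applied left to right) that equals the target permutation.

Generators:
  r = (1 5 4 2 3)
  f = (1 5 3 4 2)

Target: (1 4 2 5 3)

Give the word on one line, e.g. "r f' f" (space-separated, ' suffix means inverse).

  after f': (1 2 4 3 5)
  after r': (1 4 2 5 3)

f' r'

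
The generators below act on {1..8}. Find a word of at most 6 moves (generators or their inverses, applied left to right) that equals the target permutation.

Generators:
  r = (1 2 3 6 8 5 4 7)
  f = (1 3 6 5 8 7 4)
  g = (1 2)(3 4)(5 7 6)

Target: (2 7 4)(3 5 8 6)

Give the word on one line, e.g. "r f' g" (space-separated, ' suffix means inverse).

g g g r'

  after g: (1 2)(3 4)(5 7 6)
  after g: (5 6 7)
  after g: (1 2)(3 4)
  after r': (2 7 4)(3 5 8 6)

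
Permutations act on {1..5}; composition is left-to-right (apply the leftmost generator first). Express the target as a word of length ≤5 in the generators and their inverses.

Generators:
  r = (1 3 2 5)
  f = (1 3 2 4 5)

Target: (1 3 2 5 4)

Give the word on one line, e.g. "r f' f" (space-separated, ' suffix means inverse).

  after f': (1 5 4 2 3)
  after r: (4 5)
  after r: (1 3 2 5 4)

f' r r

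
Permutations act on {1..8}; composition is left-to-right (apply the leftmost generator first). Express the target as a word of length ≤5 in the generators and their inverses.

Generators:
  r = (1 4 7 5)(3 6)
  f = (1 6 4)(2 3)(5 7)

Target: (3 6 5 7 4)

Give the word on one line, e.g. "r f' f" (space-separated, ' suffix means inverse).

  after f: (1 6 4)(2 3)(5 7)
  after f: (1 4 6)
  after r': (3 6 5 7 4)

f f r'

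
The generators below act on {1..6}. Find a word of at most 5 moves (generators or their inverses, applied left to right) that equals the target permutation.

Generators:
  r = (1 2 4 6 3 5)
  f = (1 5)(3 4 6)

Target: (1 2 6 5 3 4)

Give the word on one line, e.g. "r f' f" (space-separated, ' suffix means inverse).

r' f' r' f r

  after r': (1 5 3 6 4 2)
  after f': (2 5 6 3 4)
  after r': (1 5 4)(2 3)
  after f: (2 4 5 6 3)
  after r: (1 2 6 5 3 4)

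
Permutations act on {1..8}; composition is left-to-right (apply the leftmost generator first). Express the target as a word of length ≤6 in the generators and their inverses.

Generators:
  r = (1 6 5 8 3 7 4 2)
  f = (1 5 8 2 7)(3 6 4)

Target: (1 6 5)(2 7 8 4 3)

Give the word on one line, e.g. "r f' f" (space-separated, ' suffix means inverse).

  after f: (1 5 8 2 7)(3 6 4)
  after r: (1 8)(2 4 7 6)(3 5)
  after r: (1 3 8 6)(5 7)
  after f: (1 6 5)(2 7 8 4 3)

f r r f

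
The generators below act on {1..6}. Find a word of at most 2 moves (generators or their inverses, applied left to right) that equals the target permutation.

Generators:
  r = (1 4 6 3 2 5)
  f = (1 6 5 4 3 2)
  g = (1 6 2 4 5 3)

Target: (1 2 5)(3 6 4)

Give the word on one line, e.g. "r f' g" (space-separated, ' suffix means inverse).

  after g: (1 6 2 4 5 3)
  after g: (1 2 5)(3 6 4)

g g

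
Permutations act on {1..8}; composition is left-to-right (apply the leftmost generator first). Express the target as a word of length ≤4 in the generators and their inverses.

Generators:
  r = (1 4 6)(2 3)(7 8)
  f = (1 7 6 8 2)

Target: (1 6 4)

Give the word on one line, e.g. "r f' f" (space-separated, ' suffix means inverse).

r r

  after r: (1 4 6)(2 3)(7 8)
  after r: (1 6 4)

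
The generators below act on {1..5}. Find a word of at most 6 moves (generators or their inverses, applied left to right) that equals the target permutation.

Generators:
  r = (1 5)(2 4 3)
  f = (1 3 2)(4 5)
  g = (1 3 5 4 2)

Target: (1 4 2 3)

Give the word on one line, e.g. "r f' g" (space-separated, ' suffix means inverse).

r' f' g' f'

  after r': (1 5)(2 3 4)
  after f': (1 4 3 5 2)
  after g': (1 5 4)
  after f': (1 4 2 3)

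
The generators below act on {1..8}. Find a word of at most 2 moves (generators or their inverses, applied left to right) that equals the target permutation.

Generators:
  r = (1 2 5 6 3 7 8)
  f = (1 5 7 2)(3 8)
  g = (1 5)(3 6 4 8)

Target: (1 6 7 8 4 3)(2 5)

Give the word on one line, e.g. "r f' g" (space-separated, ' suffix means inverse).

  after g': (1 5)(3 8 4 6)
  after r: (1 6 7 8 4 3)(2 5)

g' r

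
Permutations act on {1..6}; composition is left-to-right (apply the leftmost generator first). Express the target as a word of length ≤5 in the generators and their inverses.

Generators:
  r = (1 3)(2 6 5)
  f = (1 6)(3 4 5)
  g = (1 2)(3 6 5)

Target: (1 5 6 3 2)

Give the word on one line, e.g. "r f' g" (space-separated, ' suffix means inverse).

  after r: (1 3)(2 6 5)
  after r: (2 5 6)
  after g: (1 2 3 6)
  after r': (1 5 6 3 2)

r r g r'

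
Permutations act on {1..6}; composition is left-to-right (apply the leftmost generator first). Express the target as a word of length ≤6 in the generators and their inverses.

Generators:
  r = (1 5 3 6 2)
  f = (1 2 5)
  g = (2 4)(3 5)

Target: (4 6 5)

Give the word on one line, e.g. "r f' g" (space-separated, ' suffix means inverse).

  after r': (1 2 6 3 5)
  after g': (1 4 2 6 5)
  after r': (1 4 6)(2 3 5)
  after g': (1 2 5 4 6)
  after f': (4 6 5)

r' g' r' g' f'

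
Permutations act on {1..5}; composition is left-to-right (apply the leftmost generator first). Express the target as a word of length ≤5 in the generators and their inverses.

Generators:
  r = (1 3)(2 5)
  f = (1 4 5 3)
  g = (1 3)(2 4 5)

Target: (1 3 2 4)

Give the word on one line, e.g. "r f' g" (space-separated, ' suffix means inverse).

  after g: (1 3)(2 4 5)
  after g: (2 5 4)
  after f': (1 3 5)(2 4)
  after g: (2 5 3)
  after f': (1 3 2 4)

g g f' g f'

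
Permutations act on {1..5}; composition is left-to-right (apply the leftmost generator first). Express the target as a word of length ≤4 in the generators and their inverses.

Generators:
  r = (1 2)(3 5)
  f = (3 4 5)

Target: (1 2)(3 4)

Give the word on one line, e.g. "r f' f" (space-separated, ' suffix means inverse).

f' r' f

  after f': (3 5 4)
  after r': (1 2)(4 5)
  after f: (1 2)(3 4)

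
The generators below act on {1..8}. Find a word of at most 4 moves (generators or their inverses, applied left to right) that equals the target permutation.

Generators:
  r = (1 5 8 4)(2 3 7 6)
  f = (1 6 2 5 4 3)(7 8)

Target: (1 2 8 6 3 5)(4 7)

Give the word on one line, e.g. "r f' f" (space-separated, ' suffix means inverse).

  after f: (1 6 2 5 4 3)(7 8)
  after r: (1 2 8 6 3 5)(4 7)

f r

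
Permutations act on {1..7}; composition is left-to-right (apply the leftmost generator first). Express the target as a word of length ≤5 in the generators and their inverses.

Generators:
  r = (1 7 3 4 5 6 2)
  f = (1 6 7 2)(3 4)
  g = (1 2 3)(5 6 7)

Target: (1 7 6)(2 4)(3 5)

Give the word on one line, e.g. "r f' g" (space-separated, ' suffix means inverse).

f' f' g' r' g'

  after f': (1 2 7 6)(3 4)
  after f': (1 7)(2 6)
  after g': (1 6)(2 5 7 3)
  after r': (1 5)(2 4 3 6)
  after g': (1 7 6)(2 4)(3 5)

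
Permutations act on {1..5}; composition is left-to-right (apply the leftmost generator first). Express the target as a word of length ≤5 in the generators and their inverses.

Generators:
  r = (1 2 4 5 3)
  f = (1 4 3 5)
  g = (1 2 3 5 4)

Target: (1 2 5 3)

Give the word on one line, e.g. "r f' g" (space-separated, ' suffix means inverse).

  after f': (1 5 3 4)
  after f': (1 3)(4 5)
  after g: (1 5)(2 3)
  after f': (1 3 2 4)
  after g': (1 2 5 3)

f' f' g f' g'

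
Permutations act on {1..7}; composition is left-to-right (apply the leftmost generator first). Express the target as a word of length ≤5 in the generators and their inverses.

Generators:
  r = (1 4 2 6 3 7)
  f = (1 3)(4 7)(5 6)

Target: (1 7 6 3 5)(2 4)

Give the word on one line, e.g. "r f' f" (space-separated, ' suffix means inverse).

  after r': (1 7 3 6 2 4)
  after r': (1 3 2)(4 7 6)
  after f': (2 3)(5 6 7)
  after r: (1 4 2 7 5 3 6)
  after f': (1 7 6 3 5)(2 4)

r' r' f' r f'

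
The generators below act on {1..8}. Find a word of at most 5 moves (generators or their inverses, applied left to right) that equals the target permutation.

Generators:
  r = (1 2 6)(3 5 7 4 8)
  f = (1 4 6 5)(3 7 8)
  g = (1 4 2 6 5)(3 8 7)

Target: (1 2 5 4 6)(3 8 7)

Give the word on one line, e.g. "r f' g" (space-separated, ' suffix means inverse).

f g' f g

  after f: (1 4 6 5)(3 7 8)
  after g': (2 4)(3 8 7)
  after f: (1 4 2 6 5)
  after g: (1 2 5 4 6)(3 8 7)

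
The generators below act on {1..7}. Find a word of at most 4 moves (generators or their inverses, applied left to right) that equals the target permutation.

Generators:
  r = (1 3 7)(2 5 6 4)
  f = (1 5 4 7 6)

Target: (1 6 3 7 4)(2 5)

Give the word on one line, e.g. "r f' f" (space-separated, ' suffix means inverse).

f r

  after f: (1 5 4 7 6)
  after r: (1 6 3 7 4)(2 5)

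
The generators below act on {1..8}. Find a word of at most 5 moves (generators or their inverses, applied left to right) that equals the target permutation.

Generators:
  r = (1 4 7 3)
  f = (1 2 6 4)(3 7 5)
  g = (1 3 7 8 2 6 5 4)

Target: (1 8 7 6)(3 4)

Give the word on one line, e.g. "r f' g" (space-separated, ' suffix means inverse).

f r' r' g'

  after f: (1 2 6 4)(3 7 5)
  after r': (1 2 6)(3 4)(5 7)
  after r': (1 2 6 3)(4 7 5)
  after g': (1 8 7 6)(3 4)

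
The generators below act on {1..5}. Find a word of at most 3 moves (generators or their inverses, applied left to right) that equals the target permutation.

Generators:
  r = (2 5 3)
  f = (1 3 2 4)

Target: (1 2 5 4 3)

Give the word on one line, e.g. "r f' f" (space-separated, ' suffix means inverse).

  after r: (2 5 3)
  after f': (1 4 2 5)
  after f': (1 2 5 4 3)

r f' f'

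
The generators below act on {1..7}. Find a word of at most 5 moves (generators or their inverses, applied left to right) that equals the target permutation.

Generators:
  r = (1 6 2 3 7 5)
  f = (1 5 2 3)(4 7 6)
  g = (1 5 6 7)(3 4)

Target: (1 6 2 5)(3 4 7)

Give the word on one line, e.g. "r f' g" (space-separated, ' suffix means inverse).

  after r': (1 5 7 3 2 6)
  after r': (1 7 2)(3 6 5)
  after f: (1 6 2 5)(3 4 7)

r' r' f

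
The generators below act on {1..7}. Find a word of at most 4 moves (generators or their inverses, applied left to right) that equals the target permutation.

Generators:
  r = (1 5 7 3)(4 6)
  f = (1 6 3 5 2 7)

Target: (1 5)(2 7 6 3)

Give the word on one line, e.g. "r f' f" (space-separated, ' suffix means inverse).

f f r' r'

  after f: (1 6 3 5 2 7)
  after f: (1 3 2)(5 7 6)
  after r': (1 7 4 6)(2 3)
  after r': (1 5)(2 7 6 3)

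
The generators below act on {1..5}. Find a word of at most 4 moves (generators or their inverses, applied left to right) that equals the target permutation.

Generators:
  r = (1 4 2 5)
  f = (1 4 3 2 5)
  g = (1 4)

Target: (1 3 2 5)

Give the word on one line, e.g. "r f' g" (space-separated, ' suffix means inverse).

  after g': (1 4)
  after f: (1 3 2 5)

g' f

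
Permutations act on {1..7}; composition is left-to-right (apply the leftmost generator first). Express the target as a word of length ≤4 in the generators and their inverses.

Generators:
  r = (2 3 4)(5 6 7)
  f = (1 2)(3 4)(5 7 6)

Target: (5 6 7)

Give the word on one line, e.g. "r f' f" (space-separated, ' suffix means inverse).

  after f: (1 2)(3 4)(5 7 6)
  after f: (5 6 7)

f f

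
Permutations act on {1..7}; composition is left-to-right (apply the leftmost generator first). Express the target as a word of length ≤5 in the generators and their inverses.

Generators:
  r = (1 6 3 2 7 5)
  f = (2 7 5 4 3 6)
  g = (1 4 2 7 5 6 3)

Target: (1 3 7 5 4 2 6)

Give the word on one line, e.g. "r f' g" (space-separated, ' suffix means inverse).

  after f': (2 6 3 4 5 7)
  after g: (1 4 6)(2 3)
  after f: (1 3 7 5 4 2 6)

f' g f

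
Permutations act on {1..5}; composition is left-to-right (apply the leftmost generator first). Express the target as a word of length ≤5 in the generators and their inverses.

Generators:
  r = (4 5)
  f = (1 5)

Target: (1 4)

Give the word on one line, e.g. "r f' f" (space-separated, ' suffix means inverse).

  after r: (4 5)
  after f': (1 5 4)
  after r: (1 4)
  after f': (1 4 5)
  after f': (1 4)

r f' r f' f'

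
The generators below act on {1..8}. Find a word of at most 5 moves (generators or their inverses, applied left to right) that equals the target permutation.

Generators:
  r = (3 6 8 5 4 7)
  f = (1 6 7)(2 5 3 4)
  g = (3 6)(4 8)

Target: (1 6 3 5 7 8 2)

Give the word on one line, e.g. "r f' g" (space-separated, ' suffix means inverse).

f' g r' f' r

  after f': (1 7 6)(2 4 3 5)
  after g: (1 7 3 5 2 8 4 6)
  after r': (1 4 3 8 5 2 6)
  after f': (1 3 8 2)(4 5)(6 7)
  after r: (1 6 3 5 7 8 2)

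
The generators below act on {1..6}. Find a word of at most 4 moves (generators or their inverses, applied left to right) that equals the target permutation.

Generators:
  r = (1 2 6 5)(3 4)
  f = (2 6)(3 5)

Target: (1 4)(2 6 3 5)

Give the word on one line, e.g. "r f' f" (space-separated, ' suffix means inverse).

r' f r f

  after r': (1 5 6 2)(3 4)
  after f: (1 3 4 5 2)
  after r: (1 4)(5 6)
  after f: (1 4)(2 6 3 5)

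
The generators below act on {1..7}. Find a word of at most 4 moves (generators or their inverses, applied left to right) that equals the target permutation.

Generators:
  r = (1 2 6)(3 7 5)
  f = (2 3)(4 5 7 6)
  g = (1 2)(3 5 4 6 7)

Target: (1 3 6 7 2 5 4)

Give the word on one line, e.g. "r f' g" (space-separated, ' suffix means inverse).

  after g': (1 2)(3 7 6 4 5)
  after r: (1 6 4 3 5 7)
  after f': (1 7)(2 3 4)
  after g: (1 3 6 7 2 5 4)

g' r f' g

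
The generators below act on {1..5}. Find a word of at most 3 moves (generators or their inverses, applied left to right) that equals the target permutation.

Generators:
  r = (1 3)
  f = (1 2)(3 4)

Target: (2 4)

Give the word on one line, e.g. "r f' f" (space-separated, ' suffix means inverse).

  after f': (1 2)(3 4)
  after r': (1 2 3 4)
  after f: (2 4)

f' r' f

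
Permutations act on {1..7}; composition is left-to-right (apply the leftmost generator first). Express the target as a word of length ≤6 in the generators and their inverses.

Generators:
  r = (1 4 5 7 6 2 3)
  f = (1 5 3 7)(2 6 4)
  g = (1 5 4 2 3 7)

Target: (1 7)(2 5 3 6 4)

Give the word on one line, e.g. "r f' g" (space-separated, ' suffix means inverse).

  after r: (1 4 5 7 6 2 3)
  after f: (1 2 7 4 3 5)
  after f: (1 6 4 7 2)
  after g': (1 6 5)(2 7 4 3)
  after r': (1 7)(2 5 3 6 4)

r f f g' r'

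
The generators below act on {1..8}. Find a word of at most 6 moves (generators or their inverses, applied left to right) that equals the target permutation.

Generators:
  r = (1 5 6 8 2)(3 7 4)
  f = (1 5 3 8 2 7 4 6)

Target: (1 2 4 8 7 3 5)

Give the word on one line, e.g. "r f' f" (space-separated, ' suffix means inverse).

r f r f'

  after r: (1 5 6 8 2)(3 7 4)
  after f: (1 3 4 8 7 6 2 5)
  after r: (1 7 8 4 2 6)
  after f': (1 2 4 8 7 3 5)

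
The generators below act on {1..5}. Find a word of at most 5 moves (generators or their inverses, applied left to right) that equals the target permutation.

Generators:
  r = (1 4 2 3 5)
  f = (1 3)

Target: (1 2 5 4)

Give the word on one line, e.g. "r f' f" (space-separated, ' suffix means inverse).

  after r: (1 4 2 3 5)
  after r: (1 2 5 4 3)
  after f: (1 2 5 4)

r r f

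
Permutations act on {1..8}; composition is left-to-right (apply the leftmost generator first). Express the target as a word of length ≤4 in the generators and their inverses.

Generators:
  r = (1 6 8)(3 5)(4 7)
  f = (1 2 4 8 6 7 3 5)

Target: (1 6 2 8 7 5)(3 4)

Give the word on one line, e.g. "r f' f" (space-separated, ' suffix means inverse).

  after f: (1 2 4 8 6 7 3 5)
  after r: (1 2 7 5 6 4)
  after f': (2 6)(3 7)(4 5 8)
  after r: (1 6 2 8 7 5)(3 4)

f r f' r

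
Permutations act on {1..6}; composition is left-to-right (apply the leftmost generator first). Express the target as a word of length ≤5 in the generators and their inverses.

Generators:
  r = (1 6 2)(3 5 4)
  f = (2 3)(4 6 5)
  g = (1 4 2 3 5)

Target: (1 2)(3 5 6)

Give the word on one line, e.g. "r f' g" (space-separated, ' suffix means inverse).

f' g' g' g'

  after f': (2 3)(4 5 6)
  after g': (1 5 6)(3 4)
  after g': (1 3)(2 4)(5 6)
  after g': (1 2)(3 5 6)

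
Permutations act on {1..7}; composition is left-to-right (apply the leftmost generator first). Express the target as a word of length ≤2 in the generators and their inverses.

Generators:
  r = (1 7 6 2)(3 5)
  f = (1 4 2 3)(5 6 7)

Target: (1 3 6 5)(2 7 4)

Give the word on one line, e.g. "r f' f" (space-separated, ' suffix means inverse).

  after r': (1 2 6 7)(3 5)
  after f: (1 3 6 5)(2 7 4)

r' f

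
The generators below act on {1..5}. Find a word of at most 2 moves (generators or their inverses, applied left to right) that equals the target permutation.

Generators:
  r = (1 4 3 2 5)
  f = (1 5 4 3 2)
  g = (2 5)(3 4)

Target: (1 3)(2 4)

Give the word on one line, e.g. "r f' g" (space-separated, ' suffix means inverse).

f' r'

  after f': (1 2 3 4 5)
  after r': (1 3)(2 4)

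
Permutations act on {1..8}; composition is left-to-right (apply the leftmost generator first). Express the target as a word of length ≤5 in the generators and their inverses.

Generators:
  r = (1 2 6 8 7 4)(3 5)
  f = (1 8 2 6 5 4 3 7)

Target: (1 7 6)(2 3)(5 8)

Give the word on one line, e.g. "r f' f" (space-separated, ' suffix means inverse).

r' f' r f

  after r': (1 4 7 8 6 2)(3 5)
  after f': (1 5 4 3 6 8 2 7)
  after r: (1 3 8 6 7 2 4 5)
  after f: (1 7 6)(2 3)(5 8)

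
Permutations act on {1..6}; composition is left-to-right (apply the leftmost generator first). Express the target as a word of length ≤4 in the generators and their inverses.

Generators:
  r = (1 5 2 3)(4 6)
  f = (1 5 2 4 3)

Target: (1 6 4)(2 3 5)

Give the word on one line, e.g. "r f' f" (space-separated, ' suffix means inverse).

f' f' r'

  after f': (1 3 4 2 5)
  after f': (1 4 5 3 2)
  after r': (1 6 4)(2 3 5)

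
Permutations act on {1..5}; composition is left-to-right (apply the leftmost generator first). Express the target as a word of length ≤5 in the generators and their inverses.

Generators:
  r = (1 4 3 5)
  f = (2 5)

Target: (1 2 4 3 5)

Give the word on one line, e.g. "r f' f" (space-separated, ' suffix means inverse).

  after r': (1 5 3 4)
  after f': (1 2 5 3 4)
  after r': (1 2 3)(4 5)
  after r': (1 2 4 3 5)

r' f' r' r'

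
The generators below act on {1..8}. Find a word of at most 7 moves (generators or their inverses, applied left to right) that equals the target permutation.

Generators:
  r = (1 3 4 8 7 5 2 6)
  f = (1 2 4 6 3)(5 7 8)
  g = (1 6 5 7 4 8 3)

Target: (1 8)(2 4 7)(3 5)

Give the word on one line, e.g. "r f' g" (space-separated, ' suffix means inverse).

  after f: (1 2 4 6 3)(5 7 8)
  after r: (1 6 4)(2 8)
  after g': (2 4 3 8)(5 6 7)
  after r: (1 3 7 2 8 6 5)
  after g': (1 8)(2 4 7)(3 5)

f r g' r g'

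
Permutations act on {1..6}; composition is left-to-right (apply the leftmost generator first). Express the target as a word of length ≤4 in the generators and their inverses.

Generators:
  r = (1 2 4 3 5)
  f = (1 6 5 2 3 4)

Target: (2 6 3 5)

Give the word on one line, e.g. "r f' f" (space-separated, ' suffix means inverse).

  after r': (1 5 3 4 2)
  after f: (1 2 6 5 4 3)
  after r': (2 6 3 5)

r' f r'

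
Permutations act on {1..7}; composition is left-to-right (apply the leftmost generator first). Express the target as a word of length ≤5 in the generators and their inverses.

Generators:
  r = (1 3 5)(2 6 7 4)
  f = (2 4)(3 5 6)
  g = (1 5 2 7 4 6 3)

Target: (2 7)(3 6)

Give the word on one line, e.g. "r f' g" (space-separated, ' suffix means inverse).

  after r': (1 5 3)(2 4 7 6)
  after g': (2 7 4)(5 6)
  after f': (2 7)(3 6)

r' g' f'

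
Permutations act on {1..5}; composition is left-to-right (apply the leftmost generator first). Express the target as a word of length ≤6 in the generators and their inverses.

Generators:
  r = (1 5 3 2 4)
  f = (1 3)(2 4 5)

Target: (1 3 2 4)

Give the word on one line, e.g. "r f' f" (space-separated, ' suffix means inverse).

f f r f r'

  after f: (1 3)(2 4 5)
  after f: (2 5 4)
  after r: (1 5)(2 3)
  after f: (1 2)(3 4 5)
  after r': (1 3 2 4)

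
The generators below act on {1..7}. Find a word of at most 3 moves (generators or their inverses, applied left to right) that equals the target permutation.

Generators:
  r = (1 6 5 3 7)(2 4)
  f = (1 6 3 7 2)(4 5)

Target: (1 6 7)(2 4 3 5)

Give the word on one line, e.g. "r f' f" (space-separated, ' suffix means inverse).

r' f' f'

  after r': (1 7 3 5 6)(2 4)
  after f': (1 3 4 7 6 2 5)
  after f': (1 6 7)(2 4 3 5)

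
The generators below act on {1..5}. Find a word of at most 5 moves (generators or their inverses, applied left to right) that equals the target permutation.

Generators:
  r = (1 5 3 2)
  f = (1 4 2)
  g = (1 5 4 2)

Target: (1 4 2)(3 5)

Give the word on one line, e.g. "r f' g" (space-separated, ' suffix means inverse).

  after g': (1 2 4 5)
  after g': (1 4)(2 5)
  after r': (1 4 2)(3 5)

g' g' r'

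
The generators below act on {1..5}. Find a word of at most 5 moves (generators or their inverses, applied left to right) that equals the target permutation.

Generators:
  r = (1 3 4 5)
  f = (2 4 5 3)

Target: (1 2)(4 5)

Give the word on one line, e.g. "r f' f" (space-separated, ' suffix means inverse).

f r r f'

  after f: (2 4 5 3)
  after r: (1 3 2 5 4)
  after r: (1 4 3 2)
  after f': (1 2)(4 5)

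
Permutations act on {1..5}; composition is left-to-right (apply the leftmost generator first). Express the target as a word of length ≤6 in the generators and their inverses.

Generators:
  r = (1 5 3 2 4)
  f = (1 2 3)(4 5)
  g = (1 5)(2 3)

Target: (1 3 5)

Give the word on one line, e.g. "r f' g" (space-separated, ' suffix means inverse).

r' f f r' g

  after r': (1 4 2 3 5)
  after f: (1 5 2)(3 4)
  after f: (1 4)(3 5)
  after r': (1 2 3)
  after g: (1 3 5)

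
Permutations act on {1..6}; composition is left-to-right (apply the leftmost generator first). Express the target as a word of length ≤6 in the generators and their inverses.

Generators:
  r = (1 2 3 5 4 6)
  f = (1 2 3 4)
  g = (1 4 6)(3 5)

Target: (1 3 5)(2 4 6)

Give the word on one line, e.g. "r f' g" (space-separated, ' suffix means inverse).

f r' f f

  after f: (1 2 3 4)
  after r': (3 5)(4 6)
  after f: (1 2 3 5 4 6)
  after f: (1 3 5)(2 4 6)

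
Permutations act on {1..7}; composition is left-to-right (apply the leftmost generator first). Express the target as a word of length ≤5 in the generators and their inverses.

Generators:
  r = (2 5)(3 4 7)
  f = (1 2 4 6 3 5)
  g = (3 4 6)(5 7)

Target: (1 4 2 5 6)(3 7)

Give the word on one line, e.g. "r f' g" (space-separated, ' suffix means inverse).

f r f' f' g'

  after f: (1 2 4 6 3 5)
  after r: (1 5)(2 7 3)(4 6)
  after f': (1 3)(2 7 6)
  after f': (1 6)(2 7 4)(3 5)
  after g': (1 4 2 5 6)(3 7)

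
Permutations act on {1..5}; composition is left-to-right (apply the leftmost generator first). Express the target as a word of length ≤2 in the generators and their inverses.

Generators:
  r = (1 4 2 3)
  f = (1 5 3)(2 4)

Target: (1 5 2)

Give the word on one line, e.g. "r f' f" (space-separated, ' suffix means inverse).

f r'

  after f: (1 5 3)(2 4)
  after r': (1 5 2)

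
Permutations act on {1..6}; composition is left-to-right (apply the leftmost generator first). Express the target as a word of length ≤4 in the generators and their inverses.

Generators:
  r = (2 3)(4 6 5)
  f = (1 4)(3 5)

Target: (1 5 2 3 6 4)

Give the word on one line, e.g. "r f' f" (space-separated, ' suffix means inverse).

f' r'

  after f': (1 4)(3 5)
  after r': (1 5 2 3 6 4)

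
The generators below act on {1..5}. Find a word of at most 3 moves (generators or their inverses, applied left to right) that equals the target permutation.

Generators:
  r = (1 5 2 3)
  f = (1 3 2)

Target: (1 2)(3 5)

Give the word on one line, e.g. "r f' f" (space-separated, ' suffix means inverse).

r r

  after r: (1 5 2 3)
  after r: (1 2)(3 5)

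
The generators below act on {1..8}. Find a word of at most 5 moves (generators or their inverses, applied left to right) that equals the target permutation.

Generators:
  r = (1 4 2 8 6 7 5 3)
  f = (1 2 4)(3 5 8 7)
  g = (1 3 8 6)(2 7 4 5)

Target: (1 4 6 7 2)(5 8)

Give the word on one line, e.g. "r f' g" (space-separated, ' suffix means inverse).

  after f': (1 4 2)(3 7 8 5)
  after f': (1 2 4)(3 8)(5 7)
  after r': (1 4 3 2)(5 6 8)
  after f': (1 2 4 7 8 3)(5 6)
  after r': (1 4 6 7 2)(5 8)

f' f' r' f' r'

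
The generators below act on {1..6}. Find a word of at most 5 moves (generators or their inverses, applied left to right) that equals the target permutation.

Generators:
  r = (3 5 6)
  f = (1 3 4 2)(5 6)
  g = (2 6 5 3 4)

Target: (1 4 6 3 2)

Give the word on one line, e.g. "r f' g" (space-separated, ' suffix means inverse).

  after g': (2 4 3 5 6)
  after r': (2 4 6)
  after f': (1 2 3)(4 5 6)
  after f': (1 4 6 3 2)

g' r' f' f'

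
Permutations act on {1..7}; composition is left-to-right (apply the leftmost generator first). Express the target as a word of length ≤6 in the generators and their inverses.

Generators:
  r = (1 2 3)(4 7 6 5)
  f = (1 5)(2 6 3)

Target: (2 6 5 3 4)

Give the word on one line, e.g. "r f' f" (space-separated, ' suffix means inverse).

f r' f r

  after f: (1 5)(2 6 3)
  after r': (1 6 2 7 4 5 3)
  after f: (1 3 5 2 7 4)
  after r: (2 6 5 3 4)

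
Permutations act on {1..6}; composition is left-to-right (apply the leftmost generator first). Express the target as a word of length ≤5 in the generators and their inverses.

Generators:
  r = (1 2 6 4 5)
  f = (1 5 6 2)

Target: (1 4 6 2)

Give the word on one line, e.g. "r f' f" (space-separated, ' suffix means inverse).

  after r': (1 5 4 6 2)
  after f: (1 6)(2 5 4)
  after r: (1 4 6 2)

r' f r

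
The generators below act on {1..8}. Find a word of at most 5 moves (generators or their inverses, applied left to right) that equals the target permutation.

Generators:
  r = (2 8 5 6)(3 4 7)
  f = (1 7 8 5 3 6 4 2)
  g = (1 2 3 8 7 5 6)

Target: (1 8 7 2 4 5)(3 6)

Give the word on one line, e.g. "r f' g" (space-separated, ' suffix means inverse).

  after r: (2 8 5 6)(3 4 7)
  after g': (1 6)(2 3 4 8 7)
  after g': (1 5 7)(3 4)
  after f': (1 8 7 2 4 5)(3 6)

r g' g' f'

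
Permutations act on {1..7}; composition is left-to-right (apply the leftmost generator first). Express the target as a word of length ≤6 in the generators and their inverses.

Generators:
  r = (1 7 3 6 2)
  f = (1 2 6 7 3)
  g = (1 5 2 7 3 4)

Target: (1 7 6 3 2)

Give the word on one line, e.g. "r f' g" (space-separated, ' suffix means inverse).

f r f r r

  after f: (1 2 6 7 3)
  after r: (3 7 6)
  after f: (1 2 6)
  after r: (3 6 7)
  after r: (1 7 6 3 2)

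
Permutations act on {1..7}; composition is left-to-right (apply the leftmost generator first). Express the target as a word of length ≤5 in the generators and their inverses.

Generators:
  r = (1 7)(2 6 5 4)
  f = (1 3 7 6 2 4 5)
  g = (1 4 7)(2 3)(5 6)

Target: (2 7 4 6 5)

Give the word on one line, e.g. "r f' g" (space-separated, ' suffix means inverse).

  after f': (1 5 4 2 6 7 3)
  after r': (1 6)(3 7)
  after g: (1 5 6 4 7 2 3)
  after f: (2 7 4 6 5)

f' r' g f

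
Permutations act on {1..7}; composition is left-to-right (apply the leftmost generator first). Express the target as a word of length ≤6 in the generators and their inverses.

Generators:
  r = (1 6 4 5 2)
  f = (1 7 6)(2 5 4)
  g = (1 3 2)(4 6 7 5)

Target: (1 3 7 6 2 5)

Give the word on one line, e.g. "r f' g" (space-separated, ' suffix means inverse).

g r f r' r'

  after g: (1 3 2)(4 6 7 5)
  after r: (1 3)(2 6 7)
  after f: (1 3 7 5 4 2)
  after r': (1 3 7 4 5 6)
  after r': (1 3 7 6 2 5)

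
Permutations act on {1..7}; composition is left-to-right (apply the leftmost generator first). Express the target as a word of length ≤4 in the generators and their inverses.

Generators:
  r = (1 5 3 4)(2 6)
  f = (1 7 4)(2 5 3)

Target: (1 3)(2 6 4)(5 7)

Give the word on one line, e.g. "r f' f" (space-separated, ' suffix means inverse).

r' f r r

  after r': (1 4 3 5)(2 6)
  after f: (2 6 5 7 4)
  after r: (1 5 7)(3 4 6)
  after r: (1 3)(2 6 4)(5 7)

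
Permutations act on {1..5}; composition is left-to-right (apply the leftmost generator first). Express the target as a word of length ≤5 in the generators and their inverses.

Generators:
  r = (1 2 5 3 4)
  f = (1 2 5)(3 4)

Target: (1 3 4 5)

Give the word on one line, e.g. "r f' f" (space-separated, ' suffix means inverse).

  after f': (1 5 2)(3 4)
  after r': (1 2 4 5)
  after f': (2 3 4)
  after r': (1 4)(2 5)
  after f': (1 3 4 5)

f' r' f' r' f'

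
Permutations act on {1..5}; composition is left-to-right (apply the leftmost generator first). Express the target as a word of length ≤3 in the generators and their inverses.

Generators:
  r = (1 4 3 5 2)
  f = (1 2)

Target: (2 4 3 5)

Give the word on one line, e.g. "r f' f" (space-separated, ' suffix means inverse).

f' r

  after f': (1 2)
  after r: (2 4 3 5)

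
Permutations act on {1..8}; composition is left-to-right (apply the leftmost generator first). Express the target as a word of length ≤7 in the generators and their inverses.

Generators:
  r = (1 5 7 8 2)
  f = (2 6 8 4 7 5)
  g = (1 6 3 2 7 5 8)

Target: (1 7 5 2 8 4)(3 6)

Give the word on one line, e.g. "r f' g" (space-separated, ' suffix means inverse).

  after g: (1 6 3 2 7 5 8)
  after f': (1 2 4 8)(3 5 6)
  after r: (2 4)(3 7 8 5 6)
  after r: (1 5 6 3 8 7 2 4)
  after f': (1 7 5 2 8 4)(3 6)

g f' r r f'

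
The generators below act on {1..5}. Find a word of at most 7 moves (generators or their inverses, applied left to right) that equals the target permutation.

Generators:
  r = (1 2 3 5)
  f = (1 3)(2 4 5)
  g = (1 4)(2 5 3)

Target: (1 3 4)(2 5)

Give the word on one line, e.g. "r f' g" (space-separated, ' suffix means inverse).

  after g: (1 4)(2 5 3)
  after f': (1 2 4 3 5)
  after g: (1 5 4 2)
  after r: (3 5 4)
  after f': (1 3 4)(2 5)

g f' g r f'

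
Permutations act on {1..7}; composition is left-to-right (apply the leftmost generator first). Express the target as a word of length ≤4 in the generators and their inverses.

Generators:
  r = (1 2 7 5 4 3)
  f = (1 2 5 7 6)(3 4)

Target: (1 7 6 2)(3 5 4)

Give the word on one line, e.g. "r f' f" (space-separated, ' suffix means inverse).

  after r: (1 2 7 5 4 3)
  after f: (1 5 3 2 6)
  after f: (1 7 6 2)(3 5 4)

r f f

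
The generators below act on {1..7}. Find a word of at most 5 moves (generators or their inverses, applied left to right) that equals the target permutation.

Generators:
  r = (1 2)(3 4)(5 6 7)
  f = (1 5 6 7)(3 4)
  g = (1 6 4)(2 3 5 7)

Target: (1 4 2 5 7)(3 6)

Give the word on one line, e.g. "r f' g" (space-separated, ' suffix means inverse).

  after f': (1 7 6 5)(3 4)
  after r: (1 5 2)
  after f': (2 7 6 5)(3 4)
  after g': (1 4 2 5 7)(3 6)

f' r f' g'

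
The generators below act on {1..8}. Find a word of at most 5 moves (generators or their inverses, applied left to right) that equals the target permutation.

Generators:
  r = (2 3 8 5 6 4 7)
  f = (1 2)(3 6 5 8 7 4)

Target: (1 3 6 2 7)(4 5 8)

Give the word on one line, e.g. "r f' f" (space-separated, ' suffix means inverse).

  after r: (2 3 8 5 6 4 7)
  after f': (1 2 4 8 6 7)(3 5)
  after r: (1 3 6 2 7)(4 5 8)

r f' r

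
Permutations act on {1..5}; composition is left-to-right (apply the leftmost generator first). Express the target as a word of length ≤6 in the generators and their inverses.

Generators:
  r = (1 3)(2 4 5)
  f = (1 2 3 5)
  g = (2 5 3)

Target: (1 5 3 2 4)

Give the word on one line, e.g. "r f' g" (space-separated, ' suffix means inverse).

f' f' r' f'

  after f': (1 5 3 2)
  after f': (1 3)(2 5)
  after r': (2 4)
  after f': (1 5 3 2 4)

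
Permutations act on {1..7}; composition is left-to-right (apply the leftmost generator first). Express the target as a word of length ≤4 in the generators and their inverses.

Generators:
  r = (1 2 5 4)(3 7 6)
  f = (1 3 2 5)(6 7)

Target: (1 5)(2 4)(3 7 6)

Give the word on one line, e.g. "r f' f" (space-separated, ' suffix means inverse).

r' r'

  after r': (1 4 5 2)(3 6 7)
  after r': (1 5)(2 4)(3 7 6)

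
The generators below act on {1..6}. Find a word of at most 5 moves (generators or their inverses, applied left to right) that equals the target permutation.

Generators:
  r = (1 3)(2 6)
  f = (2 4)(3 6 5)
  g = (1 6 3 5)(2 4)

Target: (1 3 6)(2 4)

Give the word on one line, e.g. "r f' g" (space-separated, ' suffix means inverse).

g f g'

  after g: (1 6 3 5)(2 4)
  after f: (1 5)
  after g': (1 3 6)(2 4)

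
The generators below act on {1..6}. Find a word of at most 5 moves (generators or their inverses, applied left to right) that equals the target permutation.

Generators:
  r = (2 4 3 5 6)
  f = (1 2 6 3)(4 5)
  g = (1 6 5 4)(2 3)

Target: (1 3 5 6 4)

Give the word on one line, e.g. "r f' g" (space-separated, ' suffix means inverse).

  after g: (1 6 5 4)(2 3)
  after r': (1 5 2 4)(3 6)
  after f: (1 4 2 5 6)
  after r': (1 2 3 4 6)
  after g': (1 3 5 6 4)

g r' f r' g'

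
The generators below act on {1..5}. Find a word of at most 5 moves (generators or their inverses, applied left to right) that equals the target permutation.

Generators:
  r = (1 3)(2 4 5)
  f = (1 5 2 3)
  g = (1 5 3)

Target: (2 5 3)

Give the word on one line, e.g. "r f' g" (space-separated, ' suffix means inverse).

  after f': (1 3 2 5)
  after f': (1 2)(3 5)
  after g': (1 2 3)
  after f': (1 5)
  after f': (2 5 3)

f' f' g' f' f'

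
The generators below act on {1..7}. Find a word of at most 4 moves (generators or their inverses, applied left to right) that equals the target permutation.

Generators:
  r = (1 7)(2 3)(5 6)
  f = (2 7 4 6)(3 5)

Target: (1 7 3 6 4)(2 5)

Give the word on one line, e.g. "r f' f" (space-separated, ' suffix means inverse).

f' r

  after f': (2 6 4 7)(3 5)
  after r: (1 7 3 6 4)(2 5)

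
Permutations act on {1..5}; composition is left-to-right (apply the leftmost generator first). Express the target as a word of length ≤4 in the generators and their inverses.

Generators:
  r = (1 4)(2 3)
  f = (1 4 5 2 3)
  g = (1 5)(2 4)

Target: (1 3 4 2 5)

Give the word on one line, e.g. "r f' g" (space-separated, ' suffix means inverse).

  after g': (1 5)(2 4)
  after f: (1 2 5 4 3)
  after r': (1 3 4 2 5)

g' f r'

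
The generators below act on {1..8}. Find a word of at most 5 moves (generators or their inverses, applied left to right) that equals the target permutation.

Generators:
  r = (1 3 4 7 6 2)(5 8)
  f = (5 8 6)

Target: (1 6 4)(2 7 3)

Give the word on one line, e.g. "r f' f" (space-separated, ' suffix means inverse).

r' f f f r'

  after r': (1 2 6 7 4 3)(5 8)
  after f: (1 2 5 6 7 4 3)
  after f: (1 2 8 6 7 4 3)
  after f: (1 2 6 7 4 3)(5 8)
  after r': (1 6 4)(2 7 3)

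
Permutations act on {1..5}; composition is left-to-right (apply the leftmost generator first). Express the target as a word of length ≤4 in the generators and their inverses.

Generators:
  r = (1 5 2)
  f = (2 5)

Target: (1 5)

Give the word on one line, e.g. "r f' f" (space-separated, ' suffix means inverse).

  after r': (1 2 5)
  after f': (1 5)

r' f'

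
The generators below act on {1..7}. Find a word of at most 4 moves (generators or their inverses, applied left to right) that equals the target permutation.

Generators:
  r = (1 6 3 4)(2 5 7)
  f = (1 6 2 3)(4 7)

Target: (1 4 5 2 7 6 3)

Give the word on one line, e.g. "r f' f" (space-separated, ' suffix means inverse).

r f' f' r

  after r: (1 6 3 4)(2 5 7)
  after f': (2 5 4 3 7 6)
  after f': (1 3 4 2 5 7)
  after r: (1 4 5 2 7 6 3)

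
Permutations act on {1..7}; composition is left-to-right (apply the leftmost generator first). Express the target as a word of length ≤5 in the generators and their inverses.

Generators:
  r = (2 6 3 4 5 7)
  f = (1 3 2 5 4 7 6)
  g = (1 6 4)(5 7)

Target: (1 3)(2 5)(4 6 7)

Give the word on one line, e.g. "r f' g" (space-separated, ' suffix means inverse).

r' g g r'

  after r': (2 7 5 4 3 6)
  after g: (1 6 2 5)(3 4)
  after g: (1 4 3)(2 7 5 6)
  after r': (1 3)(2 5)(4 6 7)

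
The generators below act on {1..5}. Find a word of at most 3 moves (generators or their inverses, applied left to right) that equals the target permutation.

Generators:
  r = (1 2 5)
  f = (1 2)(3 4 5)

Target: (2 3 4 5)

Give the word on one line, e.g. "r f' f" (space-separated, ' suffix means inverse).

r f

  after r: (1 2 5)
  after f: (2 3 4 5)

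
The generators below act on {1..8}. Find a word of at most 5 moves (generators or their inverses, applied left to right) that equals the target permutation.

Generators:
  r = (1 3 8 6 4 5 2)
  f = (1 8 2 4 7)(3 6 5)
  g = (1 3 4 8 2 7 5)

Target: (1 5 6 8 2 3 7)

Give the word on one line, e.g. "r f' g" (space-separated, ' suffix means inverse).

  after g': (1 5 7 2 8 4 3)
  after f: (1 3 8 7 4 6 5)
  after g': (2 8)(3 4 6 7)
  after f': (1 7 5 6 4 3 2)
  after g: (1 5 6 8 2 3 7)

g' f g' f' g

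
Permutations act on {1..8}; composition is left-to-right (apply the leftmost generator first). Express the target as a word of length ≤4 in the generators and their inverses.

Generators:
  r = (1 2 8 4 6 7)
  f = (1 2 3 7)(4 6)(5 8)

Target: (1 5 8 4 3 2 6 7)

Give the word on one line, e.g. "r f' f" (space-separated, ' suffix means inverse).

  after r: (1 2 8 4 6 7)
  after r: (1 8 6)(2 4 7)
  after f': (1 5 8 4 3 2 6 7)

r r f'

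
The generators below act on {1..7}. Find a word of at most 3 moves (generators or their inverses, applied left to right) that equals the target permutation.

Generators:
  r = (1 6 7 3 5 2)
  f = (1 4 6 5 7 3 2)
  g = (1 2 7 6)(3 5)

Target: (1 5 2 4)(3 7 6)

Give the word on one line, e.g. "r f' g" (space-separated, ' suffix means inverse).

r g' f'

  after r: (1 6 7 3 5 2)
  after g': (1 7 5)(2 6)
  after f': (1 5 2 4)(3 7 6)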